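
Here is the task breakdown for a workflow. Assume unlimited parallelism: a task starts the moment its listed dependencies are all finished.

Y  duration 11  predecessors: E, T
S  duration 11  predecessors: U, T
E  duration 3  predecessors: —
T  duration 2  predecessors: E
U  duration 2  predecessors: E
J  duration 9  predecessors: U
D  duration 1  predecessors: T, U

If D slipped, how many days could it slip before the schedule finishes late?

10

The longest chain is E→T→Y = 3+2+11 = 16; overall finish 16 days.
The longest chain containing D totals 6 days.
Float = 16 − 6 = 10.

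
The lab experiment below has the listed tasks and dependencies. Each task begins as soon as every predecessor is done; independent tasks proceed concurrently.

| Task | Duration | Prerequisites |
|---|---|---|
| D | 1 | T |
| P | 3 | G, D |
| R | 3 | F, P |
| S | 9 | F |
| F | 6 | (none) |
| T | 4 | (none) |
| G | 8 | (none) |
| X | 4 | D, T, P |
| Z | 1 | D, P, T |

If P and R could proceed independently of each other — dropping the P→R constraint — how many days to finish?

15

Original critical path: G→P→X = 8+3+4 = 15 ⇒ 15 days.
Without P→R, R's earliest start moves from 11 to 6.
After: G→P→X = 8+3+4 = 15 → 15 days.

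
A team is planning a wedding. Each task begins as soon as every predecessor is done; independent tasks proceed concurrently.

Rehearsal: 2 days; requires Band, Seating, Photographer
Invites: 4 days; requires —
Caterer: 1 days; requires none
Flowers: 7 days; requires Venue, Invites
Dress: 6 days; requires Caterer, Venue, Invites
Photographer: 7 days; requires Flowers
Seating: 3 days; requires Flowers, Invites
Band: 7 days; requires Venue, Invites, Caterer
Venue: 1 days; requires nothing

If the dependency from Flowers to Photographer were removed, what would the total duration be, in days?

With the dependency in place, Invites→Flowers→Photographer→Rehearsal = 4+7+7+2 = 20 sets the finish at 20 days.
Without Flowers→Photographer, Photographer's earliest start moves from 11 to 0.
New critical path: Invites→Flowers→Seating→Rehearsal = 4+7+3+2 = 16 ⇒ 16 days.

16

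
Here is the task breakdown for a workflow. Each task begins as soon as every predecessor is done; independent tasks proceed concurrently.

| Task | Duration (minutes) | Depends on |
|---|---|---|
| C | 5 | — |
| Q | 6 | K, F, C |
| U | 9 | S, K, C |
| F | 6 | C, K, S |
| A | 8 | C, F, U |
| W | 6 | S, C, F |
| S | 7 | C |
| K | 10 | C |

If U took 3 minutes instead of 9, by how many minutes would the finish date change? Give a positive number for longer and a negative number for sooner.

-3

Actual critical path: C→K→U→A = 5+10+9+8 = 32 ⇒ 32 minutes.
Since U is critical, the -6 change carries straight to that chain (now 26 minutes).
New critical path: C→K→F→A = 5+10+6+8 = 29 ⇒ 29 minutes.
Change in finish: 29 − 32 = -3 minutes.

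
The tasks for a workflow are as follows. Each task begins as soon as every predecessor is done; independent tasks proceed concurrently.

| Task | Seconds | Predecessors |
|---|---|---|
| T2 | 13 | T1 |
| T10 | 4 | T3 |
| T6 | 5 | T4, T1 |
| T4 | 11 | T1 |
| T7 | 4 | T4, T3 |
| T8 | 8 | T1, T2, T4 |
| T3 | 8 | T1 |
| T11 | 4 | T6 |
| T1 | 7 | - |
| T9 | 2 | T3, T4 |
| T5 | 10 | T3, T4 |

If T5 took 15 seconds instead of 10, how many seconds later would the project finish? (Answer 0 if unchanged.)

Baseline: T1→T4→T5 = 7+11+10 = 28 → 28 seconds.
T5 is on the critical path; changing it to 15 makes that path 33 seconds.
The critical path is still T1→T4→T5; finish is now 33 seconds.
Change in finish: 33 − 28 = +5 seconds.

5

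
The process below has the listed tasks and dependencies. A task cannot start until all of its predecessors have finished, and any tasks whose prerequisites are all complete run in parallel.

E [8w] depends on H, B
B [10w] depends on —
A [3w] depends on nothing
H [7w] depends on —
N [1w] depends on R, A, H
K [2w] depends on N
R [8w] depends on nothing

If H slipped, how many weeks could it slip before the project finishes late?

The longest chain is B→E = 10+8 = 18; overall finish 18 weeks.
H finishes as early as 7 and must finish by 10.
So H can slip 10 − 7 = 3 weeks.

3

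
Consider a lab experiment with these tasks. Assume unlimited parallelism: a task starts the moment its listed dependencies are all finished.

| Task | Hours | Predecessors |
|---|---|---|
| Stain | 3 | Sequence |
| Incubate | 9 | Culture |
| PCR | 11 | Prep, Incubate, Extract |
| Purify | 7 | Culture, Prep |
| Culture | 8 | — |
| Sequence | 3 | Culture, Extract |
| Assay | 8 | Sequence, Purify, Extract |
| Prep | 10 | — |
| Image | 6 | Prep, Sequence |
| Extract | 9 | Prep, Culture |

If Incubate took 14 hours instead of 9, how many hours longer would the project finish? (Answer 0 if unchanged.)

3

The binding path is Prep→Extract→PCR = 10+9+11 = 30; finish at 30 hours.
Incubate has 2 hours of float (longest path through it is 28).
New critical path: Culture→Incubate→PCR = 8+14+11 = 33 ⇒ 33 hours.
Change in finish: 33 − 30 = +3 hours.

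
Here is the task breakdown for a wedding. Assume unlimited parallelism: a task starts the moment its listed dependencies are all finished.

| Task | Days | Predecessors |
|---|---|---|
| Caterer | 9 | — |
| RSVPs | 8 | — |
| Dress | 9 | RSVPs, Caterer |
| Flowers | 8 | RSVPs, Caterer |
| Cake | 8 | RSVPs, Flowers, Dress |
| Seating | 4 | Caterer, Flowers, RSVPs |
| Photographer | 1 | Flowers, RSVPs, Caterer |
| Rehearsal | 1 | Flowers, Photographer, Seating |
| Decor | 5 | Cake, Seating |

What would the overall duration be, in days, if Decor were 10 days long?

Baseline: Caterer→Dress→Cake→Decor = 9+9+8+5 = 31 → 31 days.
Decor is on the critical path; changing it to 10 makes that path 36 days.
No other chain overtakes it, so the finish is 36 days.

36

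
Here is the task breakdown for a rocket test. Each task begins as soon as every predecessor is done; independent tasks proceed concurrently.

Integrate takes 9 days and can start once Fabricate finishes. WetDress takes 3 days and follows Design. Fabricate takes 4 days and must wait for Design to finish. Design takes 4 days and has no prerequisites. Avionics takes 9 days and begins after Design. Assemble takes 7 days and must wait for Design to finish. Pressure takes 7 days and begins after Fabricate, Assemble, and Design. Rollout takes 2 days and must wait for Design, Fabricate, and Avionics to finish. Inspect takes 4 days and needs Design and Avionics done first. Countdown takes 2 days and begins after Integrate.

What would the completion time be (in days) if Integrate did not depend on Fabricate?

18

Before: longest chain Design→Fabricate→Integrate→Countdown = 4+4+9+2 = 19, finish 19.
Without Fabricate→Integrate, Integrate's earliest start moves from 8 to 0.
New critical path: Design→Assemble→Pressure = 4+7+7 = 18 ⇒ 18 days.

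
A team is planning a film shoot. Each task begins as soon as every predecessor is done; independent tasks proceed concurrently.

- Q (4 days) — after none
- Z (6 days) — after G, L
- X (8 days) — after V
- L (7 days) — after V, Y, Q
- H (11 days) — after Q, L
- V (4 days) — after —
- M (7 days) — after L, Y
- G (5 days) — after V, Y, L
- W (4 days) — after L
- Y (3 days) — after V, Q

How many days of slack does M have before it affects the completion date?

4

Q→Y→L→G→Z = 4+3+7+5+6 = 25 sets the makespan at 25 days.
Longest path through M: 21 days (earliest finish 21, latest finish 25).
Float = 25 − 21 = 4.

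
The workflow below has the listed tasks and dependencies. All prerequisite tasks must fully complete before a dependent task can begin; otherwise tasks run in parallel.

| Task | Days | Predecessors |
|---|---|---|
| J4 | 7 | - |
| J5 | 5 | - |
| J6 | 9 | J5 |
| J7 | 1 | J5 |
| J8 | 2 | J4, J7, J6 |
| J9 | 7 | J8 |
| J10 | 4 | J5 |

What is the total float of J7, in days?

8

J5→J6→J8→J9 = 5+9+2+7 = 23 sets the makespan at 23 days.
Longest path through J7: 15 days (earliest finish 6, latest finish 14).
Slack of J7 = 13 − 5 = 8 days.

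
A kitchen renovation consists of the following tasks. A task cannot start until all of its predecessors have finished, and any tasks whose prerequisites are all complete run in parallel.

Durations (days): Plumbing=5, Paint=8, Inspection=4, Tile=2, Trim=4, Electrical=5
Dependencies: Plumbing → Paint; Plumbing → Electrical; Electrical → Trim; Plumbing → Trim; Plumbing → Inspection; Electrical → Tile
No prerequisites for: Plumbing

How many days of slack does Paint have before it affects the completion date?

1

The longest chain is Plumbing→Electrical→Trim = 5+5+4 = 14; overall finish 14 days.
Paint finishes as early as 13 and must finish by 14.
Float = 14 − 13 = 1.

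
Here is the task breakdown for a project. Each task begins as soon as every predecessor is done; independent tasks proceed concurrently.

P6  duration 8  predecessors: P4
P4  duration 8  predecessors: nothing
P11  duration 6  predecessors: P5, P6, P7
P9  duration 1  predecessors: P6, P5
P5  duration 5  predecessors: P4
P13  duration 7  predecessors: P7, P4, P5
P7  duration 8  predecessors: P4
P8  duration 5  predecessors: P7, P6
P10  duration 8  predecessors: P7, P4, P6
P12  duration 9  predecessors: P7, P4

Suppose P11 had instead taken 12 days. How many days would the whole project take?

28

As given, the longest chain is P4→P7→P12 = 8+8+9 = 25, so the finish is 25 days.
P11 has 3 days of float (longest path through it is 22).
Now P4→P6→P11 = 8+8+12 = 28 is longest, so the finish becomes 28 days.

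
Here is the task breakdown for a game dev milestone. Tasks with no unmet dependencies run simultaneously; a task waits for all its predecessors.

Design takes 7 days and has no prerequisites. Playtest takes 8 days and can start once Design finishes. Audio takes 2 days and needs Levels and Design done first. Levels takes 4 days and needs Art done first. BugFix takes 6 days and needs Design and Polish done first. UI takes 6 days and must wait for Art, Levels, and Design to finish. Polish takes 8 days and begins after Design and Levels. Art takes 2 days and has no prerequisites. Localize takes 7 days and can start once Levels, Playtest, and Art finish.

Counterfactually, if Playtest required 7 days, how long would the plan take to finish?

21

Baseline: Design→Playtest→Localize = 7+8+7 = 22 → 22 days.
Playtest lies on that path, so at 7 days the path becomes 21 days.
That remains the longest chain; total 21 days.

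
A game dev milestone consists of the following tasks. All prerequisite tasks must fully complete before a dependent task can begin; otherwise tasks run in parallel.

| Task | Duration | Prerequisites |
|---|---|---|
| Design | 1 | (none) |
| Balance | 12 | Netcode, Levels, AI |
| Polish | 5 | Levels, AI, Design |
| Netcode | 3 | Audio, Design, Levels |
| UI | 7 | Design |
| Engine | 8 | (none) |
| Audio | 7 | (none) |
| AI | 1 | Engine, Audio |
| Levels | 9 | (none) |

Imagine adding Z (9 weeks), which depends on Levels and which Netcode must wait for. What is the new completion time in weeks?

33

Originally the schedule takes 24 weeks.
With Z inserted, Netcode now waits for max(Audio, Design, Levels, Z).
New critical path: Levels→Z→Netcode→Balance = 9+9+3+12 = 33 ⇒ 33 weeks.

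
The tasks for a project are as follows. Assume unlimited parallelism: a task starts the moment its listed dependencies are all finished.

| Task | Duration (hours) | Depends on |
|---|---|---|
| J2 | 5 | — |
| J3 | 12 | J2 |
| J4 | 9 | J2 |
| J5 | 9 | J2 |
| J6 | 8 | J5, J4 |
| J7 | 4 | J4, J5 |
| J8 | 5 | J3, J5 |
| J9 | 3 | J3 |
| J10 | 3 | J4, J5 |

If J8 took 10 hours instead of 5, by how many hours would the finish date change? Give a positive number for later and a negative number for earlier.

5

Actual critical path: J2→J3→J8 = 5+12+5 = 22 ⇒ 22 hours.
J8 lies on that path, so at 10 hours the path becomes 27 hours.
The critical path is still J2→J3→J8; finish is now 27 hours.
Change in finish: 27 − 22 = +5 hours.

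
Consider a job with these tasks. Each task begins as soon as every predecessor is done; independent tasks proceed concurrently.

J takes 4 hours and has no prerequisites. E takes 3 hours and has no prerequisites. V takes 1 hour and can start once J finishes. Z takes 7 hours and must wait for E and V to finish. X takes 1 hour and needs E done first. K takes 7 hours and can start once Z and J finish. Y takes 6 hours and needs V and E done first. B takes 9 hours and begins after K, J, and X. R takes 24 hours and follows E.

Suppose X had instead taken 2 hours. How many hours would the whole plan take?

28

Critical path before the change: J→V→Z→K→B = 4+1+7+7+9 = 28 giving 28 hours.
The longest path through X is only 13 hours, so X has float 15.
No other chain overtakes it, so the finish is 28 hours.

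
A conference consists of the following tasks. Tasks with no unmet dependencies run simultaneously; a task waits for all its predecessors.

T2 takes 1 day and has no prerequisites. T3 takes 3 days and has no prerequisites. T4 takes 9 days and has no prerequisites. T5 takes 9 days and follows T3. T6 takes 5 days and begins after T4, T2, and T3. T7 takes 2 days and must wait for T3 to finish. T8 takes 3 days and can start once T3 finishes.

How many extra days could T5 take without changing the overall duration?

The longest chain is T4→T6 = 9+5 = 14; overall finish 14 days.
Longest path through T5: 12 days (earliest finish 12, latest finish 14).
Slack of T5 = 5 − 3 = 2 days.

2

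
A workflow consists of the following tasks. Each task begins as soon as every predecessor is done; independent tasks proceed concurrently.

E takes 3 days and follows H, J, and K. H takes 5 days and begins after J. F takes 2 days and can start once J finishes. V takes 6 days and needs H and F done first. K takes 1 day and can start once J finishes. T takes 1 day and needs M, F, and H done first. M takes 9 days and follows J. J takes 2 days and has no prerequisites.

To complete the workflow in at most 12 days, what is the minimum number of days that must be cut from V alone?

Current finish: 13 days; target: 12.
V is on every critical path, so each day cut from V cuts the finish by one (this holds down to a finish of 12).
Need 13 − 12 = 1 day off V → V becomes 5 days, finish becomes 12.

1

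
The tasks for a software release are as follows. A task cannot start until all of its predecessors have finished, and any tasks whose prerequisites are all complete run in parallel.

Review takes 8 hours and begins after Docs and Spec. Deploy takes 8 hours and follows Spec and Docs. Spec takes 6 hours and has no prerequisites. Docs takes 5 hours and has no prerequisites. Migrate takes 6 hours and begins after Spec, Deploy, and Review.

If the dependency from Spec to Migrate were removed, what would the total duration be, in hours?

Before: longest chain Spec→Review→Migrate = 6+8+6 = 20, finish 20.
Dropping Spec→Migrate doesn't change Migrate's earliest start (14); another predecessor still binds.
After: Spec→Review→Migrate = 6+8+6 = 20 → 20 hours.

20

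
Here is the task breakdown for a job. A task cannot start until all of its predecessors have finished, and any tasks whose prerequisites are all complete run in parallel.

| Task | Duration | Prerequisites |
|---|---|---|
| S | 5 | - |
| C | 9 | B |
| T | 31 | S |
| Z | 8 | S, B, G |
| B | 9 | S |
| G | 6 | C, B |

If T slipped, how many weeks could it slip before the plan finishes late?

1

Critical path: S→B→C→G→Z = 5+9+9+6+8 = 37, so the finish is 37 weeks.
The longest chain containing T totals 36 weeks.
So T can slip 37 − 36 = 1 week.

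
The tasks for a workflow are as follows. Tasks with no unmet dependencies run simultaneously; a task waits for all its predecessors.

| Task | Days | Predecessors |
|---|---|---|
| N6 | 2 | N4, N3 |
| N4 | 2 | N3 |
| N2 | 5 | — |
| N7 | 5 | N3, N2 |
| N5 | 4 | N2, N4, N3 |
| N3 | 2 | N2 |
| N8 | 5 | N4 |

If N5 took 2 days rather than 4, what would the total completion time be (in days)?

14

Actual critical path: N2→N3→N4→N8 = 5+2+2+5 = 14 ⇒ 14 days.
N5 is off the critical path — its longest chain is 13 days, giving 1 of slack.
That remains the longest chain; total 14 days.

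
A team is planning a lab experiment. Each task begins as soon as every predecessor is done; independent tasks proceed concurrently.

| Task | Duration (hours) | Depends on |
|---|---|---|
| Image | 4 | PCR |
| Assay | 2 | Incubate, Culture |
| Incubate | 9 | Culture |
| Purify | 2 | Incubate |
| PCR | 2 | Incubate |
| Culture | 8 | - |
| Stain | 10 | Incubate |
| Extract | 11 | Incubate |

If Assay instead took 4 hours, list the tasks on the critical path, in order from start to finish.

Critical path before the change: Culture→Incubate→Extract = 8+9+11 = 28 giving 28 hours.
Assay is off the critical path — its longest chain is 19 hours, giving 9 of slack.
No other chain overtakes it, so the finish is 28 hours.

Culture, Incubate, Extract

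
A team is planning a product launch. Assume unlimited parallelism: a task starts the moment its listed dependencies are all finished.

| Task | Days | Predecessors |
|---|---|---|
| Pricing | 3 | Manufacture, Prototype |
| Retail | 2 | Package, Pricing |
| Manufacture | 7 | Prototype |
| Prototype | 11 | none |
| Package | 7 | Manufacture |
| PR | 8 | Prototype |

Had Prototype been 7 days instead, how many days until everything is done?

As given, the longest chain is Prototype→Manufacture→Package→Retail = 11+7+7+2 = 27, so the finish is 27 days.
Since Prototype is critical, the -4 change carries straight to that chain (now 23 days).
That remains the longest chain; total 23 days.

23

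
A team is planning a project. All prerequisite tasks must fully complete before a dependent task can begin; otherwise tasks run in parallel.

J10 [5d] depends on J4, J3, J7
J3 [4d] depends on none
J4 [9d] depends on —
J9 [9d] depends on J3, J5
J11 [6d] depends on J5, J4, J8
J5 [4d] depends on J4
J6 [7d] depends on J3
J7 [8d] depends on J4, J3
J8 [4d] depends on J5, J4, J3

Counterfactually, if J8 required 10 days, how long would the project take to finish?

The binding path is J4→J5→J8→J11 = 9+4+4+6 = 23; finish at 23 days.
J8 lies on that path, so at 10 days the path becomes 29 days.
That remains the longest chain; total 29 days.

29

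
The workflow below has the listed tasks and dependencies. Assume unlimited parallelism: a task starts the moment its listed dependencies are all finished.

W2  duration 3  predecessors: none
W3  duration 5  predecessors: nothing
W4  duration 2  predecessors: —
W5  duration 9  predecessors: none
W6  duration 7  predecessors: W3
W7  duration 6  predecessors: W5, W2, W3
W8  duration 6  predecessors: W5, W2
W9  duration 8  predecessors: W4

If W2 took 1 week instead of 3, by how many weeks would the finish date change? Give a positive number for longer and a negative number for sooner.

0

The binding path is W5→W7 = 9+6 = 15; finish at 15 weeks.
W2 has 6 weeks of float (longest path through it is 9).
The critical path is still W5→W7; finish is now 15 weeks.
Change in finish: 15 − 15 = +0 weeks.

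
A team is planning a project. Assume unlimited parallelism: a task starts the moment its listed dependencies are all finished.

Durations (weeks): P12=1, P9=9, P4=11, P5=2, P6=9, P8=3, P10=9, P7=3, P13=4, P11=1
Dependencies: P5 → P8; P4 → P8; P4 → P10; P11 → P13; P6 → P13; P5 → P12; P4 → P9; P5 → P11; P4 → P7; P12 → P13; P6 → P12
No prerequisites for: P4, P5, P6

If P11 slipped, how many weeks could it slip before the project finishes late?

13

The longest chain is P4→P9 = 11+9 = 20; overall finish 20 weeks.
Longest path through P11: 7 weeks (earliest finish 3, latest finish 16).
So P11 can slip 16 − 3 = 13 weeks.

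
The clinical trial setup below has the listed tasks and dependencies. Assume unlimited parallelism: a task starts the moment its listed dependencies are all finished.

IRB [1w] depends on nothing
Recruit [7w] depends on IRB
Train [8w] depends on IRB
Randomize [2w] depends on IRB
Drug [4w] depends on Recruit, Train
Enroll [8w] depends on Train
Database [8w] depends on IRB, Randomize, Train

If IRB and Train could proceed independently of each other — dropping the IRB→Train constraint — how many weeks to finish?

16

With the dependency in place, IRB→Train→Enroll = 1+8+8 = 17 sets the finish at 17 weeks.
Without IRB→Train, Train's earliest start moves from 1 to 0.
New critical path: Train→Enroll = 8+8 = 16 ⇒ 16 weeks.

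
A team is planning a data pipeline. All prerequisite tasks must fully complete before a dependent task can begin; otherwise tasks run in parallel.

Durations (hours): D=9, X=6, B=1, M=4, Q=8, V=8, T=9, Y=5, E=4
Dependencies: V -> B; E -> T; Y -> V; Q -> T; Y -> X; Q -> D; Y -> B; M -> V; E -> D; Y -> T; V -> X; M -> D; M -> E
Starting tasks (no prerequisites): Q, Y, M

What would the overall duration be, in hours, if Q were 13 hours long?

Critical path before the change: Y→V→X = 5+8+6 = 19 giving 19 hours.
Q has 2 hours of float (longest path through it is 17).
Now Q→D = 13+9 = 22 is longest, so the finish becomes 22 hours.

22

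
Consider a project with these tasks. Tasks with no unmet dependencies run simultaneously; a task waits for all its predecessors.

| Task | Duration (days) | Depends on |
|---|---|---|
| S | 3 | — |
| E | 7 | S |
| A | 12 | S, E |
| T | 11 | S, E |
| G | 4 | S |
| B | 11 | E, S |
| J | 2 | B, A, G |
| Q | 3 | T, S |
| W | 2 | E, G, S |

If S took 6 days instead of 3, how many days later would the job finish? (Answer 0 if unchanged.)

Baseline: S→E→A→J = 3+7+12+2 = 24 → 24 days.
S is on the critical path; changing it to 6 makes that path 27 days.
The critical path is still S→E→A→J; finish is now 27 days.
Change in finish: 27 − 24 = +3 days.

3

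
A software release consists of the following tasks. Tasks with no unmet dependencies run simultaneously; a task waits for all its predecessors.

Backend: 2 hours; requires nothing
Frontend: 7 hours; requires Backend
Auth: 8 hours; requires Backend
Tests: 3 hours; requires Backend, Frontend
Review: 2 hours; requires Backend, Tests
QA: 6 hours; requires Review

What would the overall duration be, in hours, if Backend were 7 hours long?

25

Critical path before the change: Backend→Frontend→Tests→Review→QA = 2+7+3+2+6 = 20 giving 20 hours.
Backend is on the critical path; changing it to 7 makes that path 25 hours.
That remains the longest chain; total 25 hours.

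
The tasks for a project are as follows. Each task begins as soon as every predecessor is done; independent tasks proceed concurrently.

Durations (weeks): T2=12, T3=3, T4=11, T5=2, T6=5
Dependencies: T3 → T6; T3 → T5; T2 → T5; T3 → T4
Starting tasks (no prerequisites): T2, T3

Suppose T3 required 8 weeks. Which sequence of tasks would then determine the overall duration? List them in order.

As given, the longest chain is T3→T4 = 3+11 = 14, so the finish is 14 weeks.
T3 is on the critical path; changing it to 8 makes that path 19 weeks.
The critical path is still T3→T4; finish is now 19 weeks.

T3, T4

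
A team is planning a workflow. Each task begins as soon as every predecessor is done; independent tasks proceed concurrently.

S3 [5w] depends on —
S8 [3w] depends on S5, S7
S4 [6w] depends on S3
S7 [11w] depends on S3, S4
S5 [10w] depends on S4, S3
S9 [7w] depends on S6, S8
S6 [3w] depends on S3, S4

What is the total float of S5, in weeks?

1

The longest chain is S3→S4→S7→S8→S9 = 5+6+11+3+7 = 32; overall finish 32 weeks.
S5 finishes as early as 21 and must finish by 22.
Slack of S5 = 12 − 11 = 1 week.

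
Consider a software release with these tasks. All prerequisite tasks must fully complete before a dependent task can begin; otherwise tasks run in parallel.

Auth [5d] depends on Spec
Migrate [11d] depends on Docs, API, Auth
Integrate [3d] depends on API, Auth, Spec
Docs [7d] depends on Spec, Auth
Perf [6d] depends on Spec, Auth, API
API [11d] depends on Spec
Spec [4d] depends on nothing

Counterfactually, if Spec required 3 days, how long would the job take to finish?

As given, the longest chain is Spec→Auth→Docs→Migrate = 4+5+7+11 = 27, so the finish is 27 days.
Since Spec is critical, the -1 change carries straight to that chain (now 26 days).
The critical path is still Spec→Auth→Docs→Migrate; finish is now 26 days.

26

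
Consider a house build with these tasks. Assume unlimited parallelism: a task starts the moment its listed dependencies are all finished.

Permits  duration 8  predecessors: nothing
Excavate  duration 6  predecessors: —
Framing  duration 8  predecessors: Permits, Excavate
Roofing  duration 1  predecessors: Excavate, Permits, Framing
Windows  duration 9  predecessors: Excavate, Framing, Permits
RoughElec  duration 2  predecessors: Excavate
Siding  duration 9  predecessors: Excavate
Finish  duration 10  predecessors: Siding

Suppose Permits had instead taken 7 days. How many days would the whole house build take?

25

The binding path is Permits→Framing→Windows = 8+8+9 = 25; finish at 25 days.
Permits lies on that path, so at 7 days the path becomes 24 days.
New critical path: Excavate→Siding→Finish = 6+9+10 = 25 ⇒ 25 days.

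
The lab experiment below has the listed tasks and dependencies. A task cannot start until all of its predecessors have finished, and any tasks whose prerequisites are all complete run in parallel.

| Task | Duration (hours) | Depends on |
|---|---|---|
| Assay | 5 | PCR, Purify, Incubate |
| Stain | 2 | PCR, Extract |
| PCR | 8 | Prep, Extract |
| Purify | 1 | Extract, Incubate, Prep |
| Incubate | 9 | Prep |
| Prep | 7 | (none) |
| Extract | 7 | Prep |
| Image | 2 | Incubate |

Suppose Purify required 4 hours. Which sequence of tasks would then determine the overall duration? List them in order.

The binding path is Prep→Extract→PCR→Assay = 7+7+8+5 = 27; finish at 27 hours.
Purify has 5 hours of float (longest path through it is 22).
The critical path is still Prep→Extract→PCR→Assay; finish is now 27 hours.

Prep, Extract, PCR, Assay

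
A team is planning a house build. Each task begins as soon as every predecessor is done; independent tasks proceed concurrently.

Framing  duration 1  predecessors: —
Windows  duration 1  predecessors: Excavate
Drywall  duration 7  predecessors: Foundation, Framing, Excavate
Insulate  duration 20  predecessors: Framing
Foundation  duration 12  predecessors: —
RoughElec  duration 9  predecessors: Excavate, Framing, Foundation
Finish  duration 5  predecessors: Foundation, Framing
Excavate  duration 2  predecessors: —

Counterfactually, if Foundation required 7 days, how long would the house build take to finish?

Baseline: Foundation→RoughElec = 12+9 = 21 → 21 days.
Since Foundation is critical, the -5 change carries straight to that chain (now 16 days).
The binding chain switches to Framing→Insulate = 1+20 = 21; finish 21 days.

21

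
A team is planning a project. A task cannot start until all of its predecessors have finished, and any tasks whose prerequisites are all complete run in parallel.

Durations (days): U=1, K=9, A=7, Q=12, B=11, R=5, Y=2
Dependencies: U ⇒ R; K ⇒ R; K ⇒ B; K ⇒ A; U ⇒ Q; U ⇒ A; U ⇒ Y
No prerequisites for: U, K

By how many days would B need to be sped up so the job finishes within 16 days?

4

Current finish: 20 days; target: 16.
B is on every critical path, so each day cut from B cuts the finish by one (this holds down to a finish of 16).
Need 20 − 16 = 4 days off B → B becomes 7 days, finish becomes 16.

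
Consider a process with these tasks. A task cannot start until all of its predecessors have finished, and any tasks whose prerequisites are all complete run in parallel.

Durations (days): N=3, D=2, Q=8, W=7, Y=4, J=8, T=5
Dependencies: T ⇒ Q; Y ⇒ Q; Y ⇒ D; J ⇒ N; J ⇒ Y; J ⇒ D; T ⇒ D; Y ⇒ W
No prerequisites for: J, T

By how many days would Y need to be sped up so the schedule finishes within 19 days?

1

Current finish: 20 days; target: 19.
Y is on every critical path, so each day cut from Y cuts the finish by one (this holds down to a finish of 17).
Need 20 − 19 = 1 day off Y → Y becomes 3 days, finish becomes 19.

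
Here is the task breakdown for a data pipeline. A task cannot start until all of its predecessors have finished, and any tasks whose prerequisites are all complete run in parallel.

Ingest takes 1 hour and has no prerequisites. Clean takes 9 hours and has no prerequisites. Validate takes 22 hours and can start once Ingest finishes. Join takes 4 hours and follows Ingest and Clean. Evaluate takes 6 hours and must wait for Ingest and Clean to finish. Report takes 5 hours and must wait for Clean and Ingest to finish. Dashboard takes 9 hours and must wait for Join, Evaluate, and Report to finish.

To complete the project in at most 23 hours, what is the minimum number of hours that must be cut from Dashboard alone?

Current finish: 24 hours; target: 23.
Dashboard is on every critical path, so each hour cut from Dashboard cuts the finish by one (this holds down to a finish of 23).
Need 24 − 23 = 1 hour off Dashboard → Dashboard becomes 8 hours, finish becomes 23.

1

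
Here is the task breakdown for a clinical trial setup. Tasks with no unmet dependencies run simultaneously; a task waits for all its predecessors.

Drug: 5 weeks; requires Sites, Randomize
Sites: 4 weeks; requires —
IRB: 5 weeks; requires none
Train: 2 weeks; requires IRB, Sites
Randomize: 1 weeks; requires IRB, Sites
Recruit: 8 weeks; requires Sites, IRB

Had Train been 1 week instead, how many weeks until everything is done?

Baseline: IRB→Recruit = 5+8 = 13 → 13 weeks.
The longest path through Train is only 7 weeks, so Train has float 6.
No other chain overtakes it, so the finish is 13 weeks.

13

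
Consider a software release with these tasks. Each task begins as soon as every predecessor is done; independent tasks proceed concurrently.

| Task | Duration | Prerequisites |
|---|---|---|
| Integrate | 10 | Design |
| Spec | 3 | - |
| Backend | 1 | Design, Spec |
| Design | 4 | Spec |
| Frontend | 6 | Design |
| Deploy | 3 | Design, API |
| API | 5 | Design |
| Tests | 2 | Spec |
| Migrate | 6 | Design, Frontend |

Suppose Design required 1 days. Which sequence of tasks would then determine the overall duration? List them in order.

Critical path before the change: Spec→Design→Frontend→Migrate = 3+4+6+6 = 19 giving 19 days.
Design lies on that path, so at 1 day the path becomes 16 days.
That remains the longest chain; total 16 days.

Spec, Design, Frontend, Migrate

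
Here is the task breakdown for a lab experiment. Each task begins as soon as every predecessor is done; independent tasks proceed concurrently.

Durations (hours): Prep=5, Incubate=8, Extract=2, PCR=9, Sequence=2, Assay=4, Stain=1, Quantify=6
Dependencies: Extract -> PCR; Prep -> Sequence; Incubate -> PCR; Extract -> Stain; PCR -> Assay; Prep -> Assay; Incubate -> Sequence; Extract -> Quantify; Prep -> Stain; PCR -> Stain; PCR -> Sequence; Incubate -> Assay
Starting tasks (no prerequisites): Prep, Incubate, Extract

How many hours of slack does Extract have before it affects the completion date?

Critical path: Incubate→PCR→Assay = 8+9+4 = 21, so the finish is 21 hours.
Extract finishes as early as 2 and must finish by 8.
Slack of Extract = 6 − 0 = 6 hours.

6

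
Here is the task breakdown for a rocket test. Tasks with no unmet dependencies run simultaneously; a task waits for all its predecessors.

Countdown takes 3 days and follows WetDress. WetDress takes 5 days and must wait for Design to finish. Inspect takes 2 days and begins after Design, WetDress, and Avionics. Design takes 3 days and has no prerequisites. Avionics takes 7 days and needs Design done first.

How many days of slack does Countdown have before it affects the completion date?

1

Critical path: Design→Avionics→Inspect = 3+7+2 = 12, so the finish is 12 days.
The longest chain containing Countdown totals 11 days.
So Countdown can slip 12 − 11 = 1 day.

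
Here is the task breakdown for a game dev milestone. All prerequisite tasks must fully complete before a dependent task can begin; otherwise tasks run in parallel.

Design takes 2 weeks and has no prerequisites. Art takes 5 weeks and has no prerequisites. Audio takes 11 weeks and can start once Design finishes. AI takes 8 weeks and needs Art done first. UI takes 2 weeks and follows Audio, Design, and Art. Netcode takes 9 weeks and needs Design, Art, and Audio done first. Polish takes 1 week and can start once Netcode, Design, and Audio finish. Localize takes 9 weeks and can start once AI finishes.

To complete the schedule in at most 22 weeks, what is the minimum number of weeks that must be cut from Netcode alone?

Current finish: 23 weeks; target: 22.
Netcode is on every critical path, so each week cut from Netcode cuts the finish by one (this holds down to a finish of 22).
Need 23 − 22 = 1 week off Netcode → Netcode becomes 8 weeks, finish becomes 22.

1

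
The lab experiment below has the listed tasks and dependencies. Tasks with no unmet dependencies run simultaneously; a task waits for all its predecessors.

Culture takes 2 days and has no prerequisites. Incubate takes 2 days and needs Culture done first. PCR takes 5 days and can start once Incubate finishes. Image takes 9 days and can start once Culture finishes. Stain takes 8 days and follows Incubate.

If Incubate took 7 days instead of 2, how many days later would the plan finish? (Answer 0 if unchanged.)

5

Critical path before the change: Culture→Incubate→Stain = 2+2+8 = 12 giving 12 days.
Incubate is on the critical path; changing it to 7 makes that path 17 days.
No other chain overtakes it, so the finish is 17 days.
Change in finish: 17 − 12 = +5 days.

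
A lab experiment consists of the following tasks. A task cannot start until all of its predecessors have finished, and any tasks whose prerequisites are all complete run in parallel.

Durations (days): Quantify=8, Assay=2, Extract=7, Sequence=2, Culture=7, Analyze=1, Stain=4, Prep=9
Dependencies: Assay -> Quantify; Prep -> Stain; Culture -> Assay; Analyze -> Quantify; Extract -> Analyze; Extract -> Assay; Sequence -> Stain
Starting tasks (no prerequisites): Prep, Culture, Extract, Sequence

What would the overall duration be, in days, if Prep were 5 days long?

The binding path is Culture→Assay→Quantify = 7+2+8 = 17; finish at 17 days.
Prep is off the critical path — its longest chain is 13 days, giving 4 of slack.
That remains the longest chain; total 17 days.

17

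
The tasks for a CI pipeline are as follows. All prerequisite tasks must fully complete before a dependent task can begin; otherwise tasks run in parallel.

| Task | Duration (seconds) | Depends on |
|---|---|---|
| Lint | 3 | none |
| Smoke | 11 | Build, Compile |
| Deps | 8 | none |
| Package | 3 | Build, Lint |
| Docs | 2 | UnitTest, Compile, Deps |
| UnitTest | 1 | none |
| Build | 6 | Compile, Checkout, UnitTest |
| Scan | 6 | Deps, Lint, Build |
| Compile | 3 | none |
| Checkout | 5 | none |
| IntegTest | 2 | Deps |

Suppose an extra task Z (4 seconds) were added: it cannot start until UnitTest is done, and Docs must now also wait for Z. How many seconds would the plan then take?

22

Originally the plan takes 22 seconds.
With Z inserted, Docs now waits for max(UnitTest, Compile, Deps, Z).
New critical path: Checkout→Build→Smoke = 5+6+11 = 22 ⇒ 22 seconds.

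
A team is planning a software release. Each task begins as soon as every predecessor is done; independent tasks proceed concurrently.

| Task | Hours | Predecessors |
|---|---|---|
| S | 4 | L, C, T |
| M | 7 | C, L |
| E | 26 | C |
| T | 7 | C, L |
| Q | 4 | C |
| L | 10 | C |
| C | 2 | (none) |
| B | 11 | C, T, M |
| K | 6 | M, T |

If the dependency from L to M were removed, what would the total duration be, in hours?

With the dependency in place, C→L→M→B = 2+10+7+11 = 30 sets the finish at 30 hours.
Without L→M, M's earliest start moves from 12 to 2.
The longest chain is now C→L→T→B = 2+10+7+11 = 30, so the plan takes 30 hours.

30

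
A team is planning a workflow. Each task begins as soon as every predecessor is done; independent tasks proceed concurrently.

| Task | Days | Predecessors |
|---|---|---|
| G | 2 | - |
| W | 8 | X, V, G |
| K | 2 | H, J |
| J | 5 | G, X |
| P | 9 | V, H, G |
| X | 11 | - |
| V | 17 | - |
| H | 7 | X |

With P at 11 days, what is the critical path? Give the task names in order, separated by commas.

X, H, P

Actual critical path: X→H→P = 11+7+9 = 27 ⇒ 27 days.
Since P is critical, the +2 change carries straight to that chain (now 29 days).
That remains the longest chain; total 29 days.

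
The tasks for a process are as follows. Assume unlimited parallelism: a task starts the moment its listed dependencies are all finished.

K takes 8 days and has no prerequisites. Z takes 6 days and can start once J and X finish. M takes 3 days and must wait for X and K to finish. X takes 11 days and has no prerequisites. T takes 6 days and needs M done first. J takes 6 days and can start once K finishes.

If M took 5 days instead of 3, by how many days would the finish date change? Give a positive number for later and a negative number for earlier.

2

The binding path is X→M→T = 11+3+6 = 20; finish at 20 days.
M lies on that path, so at 5 days the path becomes 22 days.
The critical path is still X→M→T; finish is now 22 days.
Change in finish: 22 − 20 = +2 days.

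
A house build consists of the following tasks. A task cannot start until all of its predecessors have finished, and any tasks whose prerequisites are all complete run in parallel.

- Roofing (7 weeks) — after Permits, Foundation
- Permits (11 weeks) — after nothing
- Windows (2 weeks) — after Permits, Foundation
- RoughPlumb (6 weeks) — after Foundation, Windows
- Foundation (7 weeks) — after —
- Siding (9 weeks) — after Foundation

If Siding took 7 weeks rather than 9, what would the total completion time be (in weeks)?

19

As given, the longest chain is Permits→Windows→RoughPlumb = 11+2+6 = 19, so the finish is 19 weeks.
Siding has 3 weeks of float (longest path through it is 16).
That remains the longest chain; total 19 weeks.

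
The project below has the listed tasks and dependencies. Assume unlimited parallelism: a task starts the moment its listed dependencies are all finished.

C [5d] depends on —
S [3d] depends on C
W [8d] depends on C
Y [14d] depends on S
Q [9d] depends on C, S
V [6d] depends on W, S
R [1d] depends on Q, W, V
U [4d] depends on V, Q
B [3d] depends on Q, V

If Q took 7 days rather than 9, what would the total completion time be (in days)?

The binding path is C→W→V→U = 5+8+6+4 = 23; finish at 23 days.
Q is off the critical path — its longest chain is 21 days, giving 2 of slack.
No other chain overtakes it, so the finish is 23 days.

23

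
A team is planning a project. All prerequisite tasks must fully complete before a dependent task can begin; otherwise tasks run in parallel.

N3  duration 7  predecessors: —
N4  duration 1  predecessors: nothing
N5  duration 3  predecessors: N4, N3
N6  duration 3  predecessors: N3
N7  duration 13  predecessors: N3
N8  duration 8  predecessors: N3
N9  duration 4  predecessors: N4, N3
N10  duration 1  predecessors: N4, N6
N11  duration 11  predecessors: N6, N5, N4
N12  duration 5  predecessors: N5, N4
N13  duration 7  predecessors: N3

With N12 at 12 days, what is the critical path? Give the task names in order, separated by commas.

Actual critical path: N3→N5→N11 = 7+3+11 = 21 ⇒ 21 days.
N12 has 6 days of float (longest path through it is 15).
Now N3→N5→N12 = 7+3+12 = 22 is longest, so the finish becomes 22 days.

N3, N5, N12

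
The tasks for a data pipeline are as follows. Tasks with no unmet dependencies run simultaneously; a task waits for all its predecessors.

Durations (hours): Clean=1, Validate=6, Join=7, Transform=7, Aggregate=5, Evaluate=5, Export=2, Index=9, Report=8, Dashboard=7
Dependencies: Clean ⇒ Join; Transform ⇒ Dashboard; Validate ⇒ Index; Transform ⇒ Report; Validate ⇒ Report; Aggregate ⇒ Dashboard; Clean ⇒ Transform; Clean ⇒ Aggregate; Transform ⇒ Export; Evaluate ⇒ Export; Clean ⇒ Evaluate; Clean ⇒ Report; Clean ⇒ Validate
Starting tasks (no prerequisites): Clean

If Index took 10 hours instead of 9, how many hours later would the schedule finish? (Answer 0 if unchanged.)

Critical path before the change: Clean→Validate→Index = 1+6+9 = 16 giving 16 hours.
Index lies on that path, so at 10 hours the path becomes 17 hours.
The critical path is still Clean→Validate→Index; finish is now 17 hours.
Change in finish: 17 − 16 = +1 hours.

1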